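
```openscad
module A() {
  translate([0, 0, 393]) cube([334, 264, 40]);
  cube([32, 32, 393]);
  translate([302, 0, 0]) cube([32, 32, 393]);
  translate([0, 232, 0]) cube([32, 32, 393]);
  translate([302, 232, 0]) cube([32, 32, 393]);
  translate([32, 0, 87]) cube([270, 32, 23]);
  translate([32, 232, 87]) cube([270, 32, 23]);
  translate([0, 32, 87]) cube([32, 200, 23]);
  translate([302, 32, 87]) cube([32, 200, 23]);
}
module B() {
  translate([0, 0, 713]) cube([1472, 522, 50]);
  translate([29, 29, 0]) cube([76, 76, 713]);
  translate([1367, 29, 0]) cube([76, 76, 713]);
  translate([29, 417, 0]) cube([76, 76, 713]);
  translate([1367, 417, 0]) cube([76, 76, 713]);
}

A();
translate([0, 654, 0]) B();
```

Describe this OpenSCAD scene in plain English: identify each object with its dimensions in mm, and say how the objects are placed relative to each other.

A is a simple wooden stool: a rectangular seat 334 mm (x) by 264 mm (y), 40 mm thick, top face at z = 433 mm, on four square legs, each 32×32 mm in cross-section. The legs rest on z = 0, each flush with a corner of the seat. Four stretchers, 32 mm wide and 23 mm tall, connect adjacent legs with their undersides at z = 87 mm, each running between the inner faces of the legs it joins and aligned with the legs' outer faces on the other axis.

B is a table with a 1472×522 mm rectangular top, 50 mm thick, top surface at z = 763 mm, supported by four 76×76 mm square legs, each inset 29 mm from the nearest pair of top edges, running from the floor.

The table is on the floor beside the stool on its +y side.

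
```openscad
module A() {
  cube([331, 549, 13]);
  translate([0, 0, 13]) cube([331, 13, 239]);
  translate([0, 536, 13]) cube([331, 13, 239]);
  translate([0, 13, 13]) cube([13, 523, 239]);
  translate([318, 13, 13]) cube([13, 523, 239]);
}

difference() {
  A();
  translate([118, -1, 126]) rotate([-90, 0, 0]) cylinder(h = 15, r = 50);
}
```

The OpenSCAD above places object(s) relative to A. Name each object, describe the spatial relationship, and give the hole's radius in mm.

A is an open box. The open box has a circular hole through its front wall. The hole's radius is 50 mm.

The subtracted cylinder has r = 50 mm.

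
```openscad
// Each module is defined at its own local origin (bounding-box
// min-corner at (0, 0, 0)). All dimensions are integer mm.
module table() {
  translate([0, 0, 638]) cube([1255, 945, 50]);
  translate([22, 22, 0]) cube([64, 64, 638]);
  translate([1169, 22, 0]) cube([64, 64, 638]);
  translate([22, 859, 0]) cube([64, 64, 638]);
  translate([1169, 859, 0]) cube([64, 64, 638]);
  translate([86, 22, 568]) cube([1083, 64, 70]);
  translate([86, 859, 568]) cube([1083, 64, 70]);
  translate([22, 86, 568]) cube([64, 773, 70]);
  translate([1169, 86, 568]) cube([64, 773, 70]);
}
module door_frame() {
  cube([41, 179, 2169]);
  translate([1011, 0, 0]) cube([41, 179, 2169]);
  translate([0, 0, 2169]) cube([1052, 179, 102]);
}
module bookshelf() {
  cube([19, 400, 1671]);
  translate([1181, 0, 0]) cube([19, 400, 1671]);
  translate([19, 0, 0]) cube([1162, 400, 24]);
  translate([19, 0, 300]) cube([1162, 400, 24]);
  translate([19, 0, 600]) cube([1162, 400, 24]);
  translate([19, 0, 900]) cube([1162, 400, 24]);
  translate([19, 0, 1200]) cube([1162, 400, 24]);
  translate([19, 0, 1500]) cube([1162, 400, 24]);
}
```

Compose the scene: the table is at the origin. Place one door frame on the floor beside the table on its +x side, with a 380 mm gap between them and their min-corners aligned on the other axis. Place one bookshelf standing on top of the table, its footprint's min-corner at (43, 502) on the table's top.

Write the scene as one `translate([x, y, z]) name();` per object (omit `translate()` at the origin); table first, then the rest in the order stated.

table();
translate([1635, 0, 0]) door_frame();
translate([43, 502, 688]) bookshelf();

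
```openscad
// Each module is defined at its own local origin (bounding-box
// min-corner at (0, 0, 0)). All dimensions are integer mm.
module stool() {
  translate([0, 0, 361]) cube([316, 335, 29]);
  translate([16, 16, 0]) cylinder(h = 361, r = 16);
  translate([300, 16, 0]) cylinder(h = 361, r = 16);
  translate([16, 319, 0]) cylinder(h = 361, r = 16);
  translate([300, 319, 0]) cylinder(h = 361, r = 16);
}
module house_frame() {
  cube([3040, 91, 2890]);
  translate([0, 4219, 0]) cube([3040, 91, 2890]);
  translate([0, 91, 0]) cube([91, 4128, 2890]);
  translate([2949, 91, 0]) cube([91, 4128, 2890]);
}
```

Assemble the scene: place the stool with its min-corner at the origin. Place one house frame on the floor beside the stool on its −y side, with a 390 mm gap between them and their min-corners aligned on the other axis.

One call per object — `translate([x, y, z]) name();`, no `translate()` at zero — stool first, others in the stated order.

stool();
translate([0, -4700, 0]) house_frame();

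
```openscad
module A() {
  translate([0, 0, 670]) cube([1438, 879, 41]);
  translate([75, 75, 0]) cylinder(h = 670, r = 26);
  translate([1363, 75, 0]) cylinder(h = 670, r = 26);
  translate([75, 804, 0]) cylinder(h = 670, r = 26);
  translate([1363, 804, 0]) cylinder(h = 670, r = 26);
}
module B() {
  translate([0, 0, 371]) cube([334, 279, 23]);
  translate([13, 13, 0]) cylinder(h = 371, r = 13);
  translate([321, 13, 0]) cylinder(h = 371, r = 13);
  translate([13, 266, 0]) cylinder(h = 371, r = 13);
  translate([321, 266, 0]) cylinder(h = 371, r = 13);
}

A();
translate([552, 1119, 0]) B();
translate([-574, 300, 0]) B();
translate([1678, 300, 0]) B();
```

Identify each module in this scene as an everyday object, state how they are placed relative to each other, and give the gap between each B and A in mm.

Each stool's nearest face is 240 mm from the table's bounding box.

A is a table. B is a stool. Three stools sit around the table at the +y, −x, +x sides. The gap between each stool and the table is 240 mm.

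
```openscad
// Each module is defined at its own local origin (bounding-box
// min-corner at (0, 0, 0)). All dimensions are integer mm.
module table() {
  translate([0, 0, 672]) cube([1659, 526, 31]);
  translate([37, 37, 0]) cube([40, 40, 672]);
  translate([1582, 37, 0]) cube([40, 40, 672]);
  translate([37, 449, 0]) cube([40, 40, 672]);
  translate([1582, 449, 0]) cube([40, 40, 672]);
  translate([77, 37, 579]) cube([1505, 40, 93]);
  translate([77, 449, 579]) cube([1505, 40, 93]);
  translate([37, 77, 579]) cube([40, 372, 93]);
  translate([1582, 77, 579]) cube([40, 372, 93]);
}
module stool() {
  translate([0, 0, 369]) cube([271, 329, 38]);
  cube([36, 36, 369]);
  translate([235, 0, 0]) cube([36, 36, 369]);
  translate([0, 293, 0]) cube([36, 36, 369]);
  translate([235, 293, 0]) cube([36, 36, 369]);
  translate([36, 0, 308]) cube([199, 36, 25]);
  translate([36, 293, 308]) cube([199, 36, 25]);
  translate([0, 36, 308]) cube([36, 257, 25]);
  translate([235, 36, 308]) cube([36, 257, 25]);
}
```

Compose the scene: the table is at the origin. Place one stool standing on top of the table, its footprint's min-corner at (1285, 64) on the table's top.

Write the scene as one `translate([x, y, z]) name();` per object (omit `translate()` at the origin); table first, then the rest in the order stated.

table();
translate([1285, 64, 703]) stool();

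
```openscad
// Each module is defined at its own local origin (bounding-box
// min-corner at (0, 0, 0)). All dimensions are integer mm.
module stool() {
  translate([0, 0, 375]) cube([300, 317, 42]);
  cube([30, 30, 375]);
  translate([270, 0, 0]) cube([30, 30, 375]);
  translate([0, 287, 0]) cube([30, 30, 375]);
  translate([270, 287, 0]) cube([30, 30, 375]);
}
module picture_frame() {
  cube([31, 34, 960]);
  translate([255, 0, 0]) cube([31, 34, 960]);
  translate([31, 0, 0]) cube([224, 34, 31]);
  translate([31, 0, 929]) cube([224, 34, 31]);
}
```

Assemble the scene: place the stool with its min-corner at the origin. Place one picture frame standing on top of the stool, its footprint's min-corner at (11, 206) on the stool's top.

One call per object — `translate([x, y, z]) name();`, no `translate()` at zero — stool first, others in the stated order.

stool();
translate([11, 206, 417]) picture_frame();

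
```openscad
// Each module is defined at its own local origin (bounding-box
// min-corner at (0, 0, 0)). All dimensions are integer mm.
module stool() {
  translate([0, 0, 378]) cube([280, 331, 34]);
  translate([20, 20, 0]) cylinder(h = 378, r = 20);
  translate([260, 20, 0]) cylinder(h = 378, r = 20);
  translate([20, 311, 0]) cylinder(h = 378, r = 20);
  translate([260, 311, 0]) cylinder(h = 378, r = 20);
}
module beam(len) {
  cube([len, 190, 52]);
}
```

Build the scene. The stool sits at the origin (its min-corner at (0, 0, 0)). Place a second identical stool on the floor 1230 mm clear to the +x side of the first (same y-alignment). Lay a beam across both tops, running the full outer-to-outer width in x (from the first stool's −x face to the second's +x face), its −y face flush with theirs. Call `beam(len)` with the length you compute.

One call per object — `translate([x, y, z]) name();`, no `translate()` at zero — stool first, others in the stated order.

stool();
translate([1510, 0, 0]) stool();
translate([0, 0, 412]) beam(1790);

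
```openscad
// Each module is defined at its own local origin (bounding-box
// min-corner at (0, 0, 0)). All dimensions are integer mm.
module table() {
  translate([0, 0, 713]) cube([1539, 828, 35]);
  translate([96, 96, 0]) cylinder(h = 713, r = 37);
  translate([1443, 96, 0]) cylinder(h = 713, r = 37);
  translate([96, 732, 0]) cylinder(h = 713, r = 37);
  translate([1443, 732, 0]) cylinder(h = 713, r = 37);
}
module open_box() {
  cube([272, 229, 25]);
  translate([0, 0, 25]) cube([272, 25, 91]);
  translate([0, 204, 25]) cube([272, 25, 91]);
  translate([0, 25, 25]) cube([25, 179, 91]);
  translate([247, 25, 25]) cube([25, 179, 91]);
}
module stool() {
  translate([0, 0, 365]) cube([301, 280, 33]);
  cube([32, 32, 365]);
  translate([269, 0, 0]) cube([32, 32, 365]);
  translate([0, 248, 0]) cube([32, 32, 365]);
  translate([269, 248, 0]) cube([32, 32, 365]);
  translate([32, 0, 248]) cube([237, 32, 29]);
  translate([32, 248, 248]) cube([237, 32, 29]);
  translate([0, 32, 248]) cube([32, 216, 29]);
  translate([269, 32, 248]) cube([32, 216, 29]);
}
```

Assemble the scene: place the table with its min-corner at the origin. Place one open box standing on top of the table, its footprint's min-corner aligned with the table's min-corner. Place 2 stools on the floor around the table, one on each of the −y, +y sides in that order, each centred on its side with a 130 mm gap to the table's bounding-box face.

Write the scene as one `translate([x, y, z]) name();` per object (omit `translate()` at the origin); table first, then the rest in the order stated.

table();
translate([0, 0, 748]) open_box();
translate([619, -410, 0]) stool();
translate([619, 958, 0]) stool();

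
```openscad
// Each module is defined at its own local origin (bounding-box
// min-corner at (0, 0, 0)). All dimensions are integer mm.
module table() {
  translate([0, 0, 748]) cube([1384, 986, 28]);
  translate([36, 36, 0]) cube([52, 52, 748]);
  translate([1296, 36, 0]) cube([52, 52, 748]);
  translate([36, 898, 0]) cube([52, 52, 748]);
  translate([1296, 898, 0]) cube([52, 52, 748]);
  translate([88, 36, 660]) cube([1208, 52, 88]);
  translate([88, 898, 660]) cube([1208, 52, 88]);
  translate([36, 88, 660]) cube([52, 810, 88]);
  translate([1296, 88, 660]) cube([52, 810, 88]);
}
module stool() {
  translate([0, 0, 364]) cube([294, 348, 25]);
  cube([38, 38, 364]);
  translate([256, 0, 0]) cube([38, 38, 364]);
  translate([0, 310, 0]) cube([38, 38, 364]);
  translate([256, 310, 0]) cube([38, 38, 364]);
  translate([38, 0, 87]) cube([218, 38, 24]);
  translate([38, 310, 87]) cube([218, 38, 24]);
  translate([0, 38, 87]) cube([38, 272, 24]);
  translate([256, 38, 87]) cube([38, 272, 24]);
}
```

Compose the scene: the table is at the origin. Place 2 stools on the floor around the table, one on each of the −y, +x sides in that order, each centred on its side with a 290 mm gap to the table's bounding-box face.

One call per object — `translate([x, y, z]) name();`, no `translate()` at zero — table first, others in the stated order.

table();
translate([545, -638, 0]) stool();
translate([1674, 319, 0]) stool();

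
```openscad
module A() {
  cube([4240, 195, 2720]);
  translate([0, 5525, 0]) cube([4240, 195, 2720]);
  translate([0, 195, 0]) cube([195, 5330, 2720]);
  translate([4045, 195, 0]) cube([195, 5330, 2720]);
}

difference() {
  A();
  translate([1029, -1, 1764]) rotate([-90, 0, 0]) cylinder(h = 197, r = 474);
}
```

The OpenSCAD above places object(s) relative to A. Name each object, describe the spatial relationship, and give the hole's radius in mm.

The subtracted cylinder has r = 474 mm.

A is a house frame. The house frame has a circular hole through its front wall. The hole's radius is 474 mm.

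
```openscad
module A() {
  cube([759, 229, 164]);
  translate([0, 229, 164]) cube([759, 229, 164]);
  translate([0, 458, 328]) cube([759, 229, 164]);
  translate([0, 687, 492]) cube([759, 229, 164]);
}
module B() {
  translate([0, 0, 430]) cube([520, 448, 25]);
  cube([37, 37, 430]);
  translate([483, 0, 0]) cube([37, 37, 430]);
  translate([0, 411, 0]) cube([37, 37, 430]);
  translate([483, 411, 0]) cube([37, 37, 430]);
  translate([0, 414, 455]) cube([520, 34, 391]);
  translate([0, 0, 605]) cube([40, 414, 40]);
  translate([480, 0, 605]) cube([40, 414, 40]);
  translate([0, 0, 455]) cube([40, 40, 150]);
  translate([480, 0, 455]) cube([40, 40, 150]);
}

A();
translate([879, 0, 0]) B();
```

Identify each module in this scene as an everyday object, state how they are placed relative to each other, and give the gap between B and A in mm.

A is a staircase. B is a chair. The chair is on the floor beside the staircase on its +x side. The gap between the chair and the staircase is 120 mm.

The chair's nearest face is 120 mm from the staircase's +x face.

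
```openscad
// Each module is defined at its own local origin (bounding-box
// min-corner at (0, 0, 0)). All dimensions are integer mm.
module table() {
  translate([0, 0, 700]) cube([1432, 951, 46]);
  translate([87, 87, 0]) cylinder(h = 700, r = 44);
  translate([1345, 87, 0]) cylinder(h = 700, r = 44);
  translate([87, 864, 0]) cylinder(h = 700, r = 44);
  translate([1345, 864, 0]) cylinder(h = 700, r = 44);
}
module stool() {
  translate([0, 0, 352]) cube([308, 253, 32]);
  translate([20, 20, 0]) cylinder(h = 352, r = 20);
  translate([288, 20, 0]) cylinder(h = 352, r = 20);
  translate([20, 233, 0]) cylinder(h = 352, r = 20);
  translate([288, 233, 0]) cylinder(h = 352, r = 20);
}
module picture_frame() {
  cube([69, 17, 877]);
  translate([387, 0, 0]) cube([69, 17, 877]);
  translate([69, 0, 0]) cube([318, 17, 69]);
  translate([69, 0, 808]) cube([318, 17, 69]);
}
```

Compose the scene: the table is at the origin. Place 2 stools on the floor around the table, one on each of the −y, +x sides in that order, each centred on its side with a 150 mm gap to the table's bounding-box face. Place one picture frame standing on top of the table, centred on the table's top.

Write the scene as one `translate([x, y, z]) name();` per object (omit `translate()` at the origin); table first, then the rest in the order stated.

table();
translate([562, -403, 0]) stool();
translate([1582, 349, 0]) stool();
translate([488, 467, 746]) picture_frame();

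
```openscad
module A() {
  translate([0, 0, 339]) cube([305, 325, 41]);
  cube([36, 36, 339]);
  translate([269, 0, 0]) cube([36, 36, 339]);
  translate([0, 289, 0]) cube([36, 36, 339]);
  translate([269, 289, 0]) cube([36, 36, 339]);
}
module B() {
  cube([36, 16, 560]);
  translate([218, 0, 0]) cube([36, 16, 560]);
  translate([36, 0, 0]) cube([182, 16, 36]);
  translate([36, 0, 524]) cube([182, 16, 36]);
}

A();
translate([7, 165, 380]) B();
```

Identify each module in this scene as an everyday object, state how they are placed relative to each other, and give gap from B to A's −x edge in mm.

A is a stool. B is a picture frame. The picture frame is on top of the stool. The gap from the picture frame to the stool's −x edge is 7 mm.

The picture frame's min-x is at 7; the stool's min-x is 0; gap = 7 mm.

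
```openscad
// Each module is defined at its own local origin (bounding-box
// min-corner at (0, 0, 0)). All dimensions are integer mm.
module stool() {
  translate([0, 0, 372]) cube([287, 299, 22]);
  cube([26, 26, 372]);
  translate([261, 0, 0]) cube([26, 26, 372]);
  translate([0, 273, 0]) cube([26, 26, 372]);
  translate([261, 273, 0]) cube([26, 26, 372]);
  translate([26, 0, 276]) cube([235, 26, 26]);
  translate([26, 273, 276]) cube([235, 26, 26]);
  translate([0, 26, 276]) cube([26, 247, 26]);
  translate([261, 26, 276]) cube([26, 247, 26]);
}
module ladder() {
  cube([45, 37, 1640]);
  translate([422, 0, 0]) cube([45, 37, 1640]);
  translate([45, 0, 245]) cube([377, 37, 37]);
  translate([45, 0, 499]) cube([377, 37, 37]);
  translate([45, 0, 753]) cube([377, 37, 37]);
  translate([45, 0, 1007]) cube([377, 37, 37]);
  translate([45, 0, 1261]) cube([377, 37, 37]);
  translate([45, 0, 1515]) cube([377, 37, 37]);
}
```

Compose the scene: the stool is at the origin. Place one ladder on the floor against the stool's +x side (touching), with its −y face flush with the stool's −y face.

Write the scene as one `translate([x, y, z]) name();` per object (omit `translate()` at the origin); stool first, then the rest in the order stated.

stool();
translate([287, 0, 0]) ladder();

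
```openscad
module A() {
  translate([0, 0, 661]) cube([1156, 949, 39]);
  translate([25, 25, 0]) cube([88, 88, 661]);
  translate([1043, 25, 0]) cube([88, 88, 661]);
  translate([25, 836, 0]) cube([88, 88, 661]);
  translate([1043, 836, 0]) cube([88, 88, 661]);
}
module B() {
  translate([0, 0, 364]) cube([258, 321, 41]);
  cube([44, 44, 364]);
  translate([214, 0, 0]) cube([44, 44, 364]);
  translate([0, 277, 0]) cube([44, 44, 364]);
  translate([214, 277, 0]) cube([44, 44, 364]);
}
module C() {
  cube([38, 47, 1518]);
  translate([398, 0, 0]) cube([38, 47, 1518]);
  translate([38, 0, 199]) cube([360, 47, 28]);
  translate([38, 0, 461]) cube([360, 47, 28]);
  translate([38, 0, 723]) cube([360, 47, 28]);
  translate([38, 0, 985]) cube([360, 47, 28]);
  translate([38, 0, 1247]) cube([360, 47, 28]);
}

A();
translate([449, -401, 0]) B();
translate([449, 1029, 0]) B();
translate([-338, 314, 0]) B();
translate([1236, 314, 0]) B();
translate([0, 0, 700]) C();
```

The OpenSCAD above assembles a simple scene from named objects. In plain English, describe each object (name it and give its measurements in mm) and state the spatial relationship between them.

A is a table: top 1156 mm (x) × 949 mm (y), 39 mm thick, upper face at z = 700 mm, on four 88×88 mm square legs, each inset 25 mm from the nearest pair of top edges, running from z = 0 to the bottom of the top.

B is a simple wooden stool: a rectangular seat 258 mm (x) by 321 mm (y), 41 mm thick, top face at z = 405 mm, on four square legs, each 44×44 mm in cross-section. The legs rest on z = 0, each flush with a corner of the seat.

C is a straight ladder. Two 38×47 mm vertical rails, 1518 mm tall, stand 436 mm apart (outside-to-outside) with their front faces coplanar on the −y side. 5 rungs, each 47 mm deep and 28 mm tall, span between the inner faces of the rails, front faces flush with the rails. The lowest rung's underside is at z = 199 mm and rungs are spaced 262 mm apart (underside to underside).

Four stools sit around the table at the −y, +y, −x, +x sides. The ladder is on top of the table.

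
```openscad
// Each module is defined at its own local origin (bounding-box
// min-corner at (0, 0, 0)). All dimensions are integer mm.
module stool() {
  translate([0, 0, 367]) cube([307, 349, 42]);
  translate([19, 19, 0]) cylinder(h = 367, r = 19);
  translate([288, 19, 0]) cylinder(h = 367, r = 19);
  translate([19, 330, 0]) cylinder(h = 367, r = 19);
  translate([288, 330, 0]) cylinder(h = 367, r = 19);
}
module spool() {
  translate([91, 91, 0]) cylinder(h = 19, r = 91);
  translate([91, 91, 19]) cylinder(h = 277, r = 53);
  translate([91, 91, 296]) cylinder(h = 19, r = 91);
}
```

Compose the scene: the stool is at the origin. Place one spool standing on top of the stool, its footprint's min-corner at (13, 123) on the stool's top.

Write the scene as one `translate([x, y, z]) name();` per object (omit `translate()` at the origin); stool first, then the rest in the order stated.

stool();
translate([13, 123, 409]) spool();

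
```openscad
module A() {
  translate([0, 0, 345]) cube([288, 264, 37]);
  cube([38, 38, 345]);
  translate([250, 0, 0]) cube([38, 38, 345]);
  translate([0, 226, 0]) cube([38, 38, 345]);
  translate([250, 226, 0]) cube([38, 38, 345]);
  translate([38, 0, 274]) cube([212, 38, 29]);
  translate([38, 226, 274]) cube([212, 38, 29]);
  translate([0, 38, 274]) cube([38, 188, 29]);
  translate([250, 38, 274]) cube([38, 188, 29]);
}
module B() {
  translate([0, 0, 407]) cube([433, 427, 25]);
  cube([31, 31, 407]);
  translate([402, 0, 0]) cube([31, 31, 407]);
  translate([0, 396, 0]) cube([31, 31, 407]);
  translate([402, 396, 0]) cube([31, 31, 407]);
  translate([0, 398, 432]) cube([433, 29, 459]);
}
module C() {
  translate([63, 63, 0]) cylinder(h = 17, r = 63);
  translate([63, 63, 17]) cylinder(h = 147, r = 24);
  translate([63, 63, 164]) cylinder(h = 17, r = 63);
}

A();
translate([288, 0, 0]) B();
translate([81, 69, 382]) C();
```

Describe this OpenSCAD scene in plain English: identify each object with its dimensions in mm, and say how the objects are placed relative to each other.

A is a four-legged stool. The seat is 288×264 mm, 37 mm thick, top at z = 382 mm. It stands on four square legs, each 38×38 mm in cross-section, from z = 0 to the seat underside, each flush with a corner of the seat. Four stretchers, 38 mm wide and 29 mm tall, connect adjacent legs with their undersides at z = 274 mm, each running between the inner faces of the legs it joins and aligned with the legs' outer faces on the other axis.

B is a chair. The seat is a 433×427×25 mm slab with its top at z = 432 mm, on four 31×31 mm corner legs (flush with the seat edges, standing on z = 0). A flat backrest 29 mm thick, 459 mm tall, spans the full seat width and rises from the seat top along its +y edge, rear face flush with the rear of the seat.

C is a spool: two coaxial disc flanges of radius 63 mm and thickness 17 mm, joined by a core cylinder of radius 24 mm and height 147 mm. The lower flange rests on z = 0 and the three cylinders share a vertical axis.

The chair is against the stool's +x side, with their −y faces flush. The spool is on top of the stool, centred.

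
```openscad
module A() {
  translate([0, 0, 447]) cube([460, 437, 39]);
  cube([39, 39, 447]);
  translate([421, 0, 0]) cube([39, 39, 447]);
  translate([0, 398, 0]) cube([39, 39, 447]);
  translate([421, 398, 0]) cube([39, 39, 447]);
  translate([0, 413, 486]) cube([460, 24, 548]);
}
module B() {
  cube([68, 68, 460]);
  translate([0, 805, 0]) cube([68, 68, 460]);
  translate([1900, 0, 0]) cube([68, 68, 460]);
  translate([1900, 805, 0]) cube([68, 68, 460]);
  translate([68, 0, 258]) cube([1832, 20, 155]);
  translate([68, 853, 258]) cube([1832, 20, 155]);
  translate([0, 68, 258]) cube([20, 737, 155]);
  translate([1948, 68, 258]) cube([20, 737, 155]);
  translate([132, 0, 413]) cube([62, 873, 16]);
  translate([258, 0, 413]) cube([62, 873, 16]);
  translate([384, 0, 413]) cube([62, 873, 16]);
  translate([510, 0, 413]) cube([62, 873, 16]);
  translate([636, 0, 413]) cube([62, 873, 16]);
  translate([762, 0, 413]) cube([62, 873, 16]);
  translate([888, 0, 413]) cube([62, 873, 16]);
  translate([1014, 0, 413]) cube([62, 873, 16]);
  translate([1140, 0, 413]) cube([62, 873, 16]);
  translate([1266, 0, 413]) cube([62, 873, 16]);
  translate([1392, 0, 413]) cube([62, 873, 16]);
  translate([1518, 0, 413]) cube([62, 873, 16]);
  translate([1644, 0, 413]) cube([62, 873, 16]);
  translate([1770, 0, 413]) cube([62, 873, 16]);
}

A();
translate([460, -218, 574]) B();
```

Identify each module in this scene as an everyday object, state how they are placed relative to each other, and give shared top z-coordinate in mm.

A is a chair. B is a bed frame. The bed frame is beside the chair with their tops flush at z = 1034. The shared top z-coordinate is 1034 mm.

Both tops at z = 1034 mm.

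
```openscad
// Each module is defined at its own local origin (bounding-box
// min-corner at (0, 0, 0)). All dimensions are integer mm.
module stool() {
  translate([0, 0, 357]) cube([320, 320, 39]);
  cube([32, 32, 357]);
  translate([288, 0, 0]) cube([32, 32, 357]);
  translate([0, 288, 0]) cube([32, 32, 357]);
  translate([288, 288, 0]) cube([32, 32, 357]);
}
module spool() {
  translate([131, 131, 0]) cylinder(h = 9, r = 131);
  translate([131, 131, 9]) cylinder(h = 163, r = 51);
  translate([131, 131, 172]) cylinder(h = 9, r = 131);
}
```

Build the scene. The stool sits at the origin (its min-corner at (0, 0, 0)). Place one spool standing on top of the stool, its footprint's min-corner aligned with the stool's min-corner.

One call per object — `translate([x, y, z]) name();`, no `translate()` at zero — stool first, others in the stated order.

stool();
translate([0, 0, 396]) spool();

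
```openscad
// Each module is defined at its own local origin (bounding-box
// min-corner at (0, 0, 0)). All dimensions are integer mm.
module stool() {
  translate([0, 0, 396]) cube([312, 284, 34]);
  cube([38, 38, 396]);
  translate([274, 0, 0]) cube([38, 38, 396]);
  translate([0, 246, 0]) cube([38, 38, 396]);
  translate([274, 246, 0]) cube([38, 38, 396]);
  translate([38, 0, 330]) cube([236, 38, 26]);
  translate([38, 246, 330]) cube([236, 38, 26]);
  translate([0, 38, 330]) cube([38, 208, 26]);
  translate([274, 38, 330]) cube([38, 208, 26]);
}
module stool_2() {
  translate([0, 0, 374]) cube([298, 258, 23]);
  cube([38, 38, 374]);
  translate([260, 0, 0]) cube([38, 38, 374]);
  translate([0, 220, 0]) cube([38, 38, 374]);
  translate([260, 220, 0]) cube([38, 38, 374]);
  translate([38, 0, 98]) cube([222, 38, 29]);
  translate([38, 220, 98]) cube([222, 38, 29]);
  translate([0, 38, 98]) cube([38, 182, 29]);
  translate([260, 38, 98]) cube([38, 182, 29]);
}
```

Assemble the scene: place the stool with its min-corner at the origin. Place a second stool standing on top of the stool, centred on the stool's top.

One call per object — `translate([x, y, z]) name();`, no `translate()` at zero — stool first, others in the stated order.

stool();
translate([7, 13, 430]) stool_2();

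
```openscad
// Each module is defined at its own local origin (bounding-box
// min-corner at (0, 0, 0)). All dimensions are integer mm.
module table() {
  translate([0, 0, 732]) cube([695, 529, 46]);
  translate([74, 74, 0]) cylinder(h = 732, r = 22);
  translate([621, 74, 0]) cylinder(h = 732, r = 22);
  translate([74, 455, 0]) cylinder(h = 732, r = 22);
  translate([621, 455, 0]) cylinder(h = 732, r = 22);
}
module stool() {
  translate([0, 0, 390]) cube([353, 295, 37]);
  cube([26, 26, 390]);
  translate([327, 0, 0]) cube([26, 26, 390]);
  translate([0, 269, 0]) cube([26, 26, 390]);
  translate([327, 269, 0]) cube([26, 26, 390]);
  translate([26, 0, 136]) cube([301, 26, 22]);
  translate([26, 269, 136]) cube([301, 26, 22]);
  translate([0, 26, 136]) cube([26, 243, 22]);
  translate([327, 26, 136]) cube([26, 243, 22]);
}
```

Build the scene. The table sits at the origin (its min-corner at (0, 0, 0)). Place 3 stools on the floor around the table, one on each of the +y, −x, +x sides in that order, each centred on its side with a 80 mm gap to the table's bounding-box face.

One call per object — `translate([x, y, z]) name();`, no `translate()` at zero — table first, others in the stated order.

table();
translate([171, 609, 0]) stool();
translate([-433, 117, 0]) stool();
translate([775, 117, 0]) stool();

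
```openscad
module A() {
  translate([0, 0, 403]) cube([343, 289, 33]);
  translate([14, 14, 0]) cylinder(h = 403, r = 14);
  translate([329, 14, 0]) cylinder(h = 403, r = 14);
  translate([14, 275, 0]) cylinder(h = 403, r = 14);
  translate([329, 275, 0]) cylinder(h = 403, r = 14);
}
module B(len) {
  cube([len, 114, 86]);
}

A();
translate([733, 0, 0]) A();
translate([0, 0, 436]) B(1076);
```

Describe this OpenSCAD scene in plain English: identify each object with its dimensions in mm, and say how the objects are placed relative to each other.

A is a simple wooden stool: a rectangular seat 343 mm (x) by 289 mm (y), 33 mm thick, top face at z = 436 mm, on four round legs, each 28 mm in diameter. The legs rest on z = 0, each leg's axis is inset half a diameter from the nearest pair of seat edges (so the leg's bounding box is flush with the corner).

B is a rectangular beam 1076 mm long (x), 114 mm deep (y), 86 mm thick (z).

The beam spans the tops of two stools placed 390 mm apart, resting at z = 436 mm.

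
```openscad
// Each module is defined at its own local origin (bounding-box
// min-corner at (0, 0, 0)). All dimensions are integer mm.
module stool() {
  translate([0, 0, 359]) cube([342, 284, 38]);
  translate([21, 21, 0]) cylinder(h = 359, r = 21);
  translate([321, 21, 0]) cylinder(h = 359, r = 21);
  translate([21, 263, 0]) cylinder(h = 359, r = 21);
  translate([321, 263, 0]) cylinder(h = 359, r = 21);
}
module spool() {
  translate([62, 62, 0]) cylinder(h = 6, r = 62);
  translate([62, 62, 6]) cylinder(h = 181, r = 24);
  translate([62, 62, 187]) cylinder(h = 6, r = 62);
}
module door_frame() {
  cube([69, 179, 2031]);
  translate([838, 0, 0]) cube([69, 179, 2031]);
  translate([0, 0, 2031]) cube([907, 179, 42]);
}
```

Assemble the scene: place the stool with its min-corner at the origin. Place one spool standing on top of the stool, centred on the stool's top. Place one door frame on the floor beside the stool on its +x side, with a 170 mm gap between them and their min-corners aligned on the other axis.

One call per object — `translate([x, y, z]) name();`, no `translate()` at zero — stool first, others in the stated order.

stool();
translate([109, 80, 397]) spool();
translate([512, 0, 0]) door_frame();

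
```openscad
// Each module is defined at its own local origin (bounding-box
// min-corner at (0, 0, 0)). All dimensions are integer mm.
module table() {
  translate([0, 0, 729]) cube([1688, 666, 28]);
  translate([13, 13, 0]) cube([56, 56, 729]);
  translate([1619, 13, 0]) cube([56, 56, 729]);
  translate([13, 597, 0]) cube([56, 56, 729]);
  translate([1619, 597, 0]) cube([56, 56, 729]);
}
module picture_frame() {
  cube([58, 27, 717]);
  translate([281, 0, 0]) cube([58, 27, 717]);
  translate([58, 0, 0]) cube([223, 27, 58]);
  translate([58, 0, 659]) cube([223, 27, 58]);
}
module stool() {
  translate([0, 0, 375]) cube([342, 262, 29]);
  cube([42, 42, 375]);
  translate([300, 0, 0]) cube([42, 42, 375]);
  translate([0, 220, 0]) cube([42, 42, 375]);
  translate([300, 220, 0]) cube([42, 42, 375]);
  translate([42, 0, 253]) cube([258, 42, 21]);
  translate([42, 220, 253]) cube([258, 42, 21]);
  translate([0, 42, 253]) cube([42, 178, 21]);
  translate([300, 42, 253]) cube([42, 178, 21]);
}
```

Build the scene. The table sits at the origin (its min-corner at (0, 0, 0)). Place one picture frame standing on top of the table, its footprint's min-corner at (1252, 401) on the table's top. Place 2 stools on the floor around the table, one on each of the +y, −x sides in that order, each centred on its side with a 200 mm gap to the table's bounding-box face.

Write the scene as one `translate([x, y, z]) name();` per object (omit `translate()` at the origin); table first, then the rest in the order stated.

table();
translate([1252, 401, 757]) picture_frame();
translate([673, 866, 0]) stool();
translate([-542, 202, 0]) stool();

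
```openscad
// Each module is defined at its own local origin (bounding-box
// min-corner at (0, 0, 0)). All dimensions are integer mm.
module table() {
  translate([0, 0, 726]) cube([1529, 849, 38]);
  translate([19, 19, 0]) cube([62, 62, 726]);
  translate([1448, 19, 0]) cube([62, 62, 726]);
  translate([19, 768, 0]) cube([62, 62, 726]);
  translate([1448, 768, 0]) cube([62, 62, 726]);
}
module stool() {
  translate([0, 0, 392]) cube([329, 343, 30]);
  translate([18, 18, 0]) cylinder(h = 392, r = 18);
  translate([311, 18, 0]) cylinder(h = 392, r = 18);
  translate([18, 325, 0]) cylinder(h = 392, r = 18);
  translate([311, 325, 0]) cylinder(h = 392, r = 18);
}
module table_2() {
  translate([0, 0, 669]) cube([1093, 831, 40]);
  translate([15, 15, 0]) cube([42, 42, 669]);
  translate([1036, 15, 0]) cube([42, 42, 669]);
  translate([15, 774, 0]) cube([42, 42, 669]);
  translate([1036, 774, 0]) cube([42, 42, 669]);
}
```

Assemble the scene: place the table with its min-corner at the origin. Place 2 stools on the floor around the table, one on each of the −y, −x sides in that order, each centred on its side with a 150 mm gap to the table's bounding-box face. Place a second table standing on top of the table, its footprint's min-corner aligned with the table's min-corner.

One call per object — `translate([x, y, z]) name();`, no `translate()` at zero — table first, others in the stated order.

table();
translate([600, -493, 0]) stool();
translate([-479, 253, 0]) stool();
translate([0, 0, 764]) table_2();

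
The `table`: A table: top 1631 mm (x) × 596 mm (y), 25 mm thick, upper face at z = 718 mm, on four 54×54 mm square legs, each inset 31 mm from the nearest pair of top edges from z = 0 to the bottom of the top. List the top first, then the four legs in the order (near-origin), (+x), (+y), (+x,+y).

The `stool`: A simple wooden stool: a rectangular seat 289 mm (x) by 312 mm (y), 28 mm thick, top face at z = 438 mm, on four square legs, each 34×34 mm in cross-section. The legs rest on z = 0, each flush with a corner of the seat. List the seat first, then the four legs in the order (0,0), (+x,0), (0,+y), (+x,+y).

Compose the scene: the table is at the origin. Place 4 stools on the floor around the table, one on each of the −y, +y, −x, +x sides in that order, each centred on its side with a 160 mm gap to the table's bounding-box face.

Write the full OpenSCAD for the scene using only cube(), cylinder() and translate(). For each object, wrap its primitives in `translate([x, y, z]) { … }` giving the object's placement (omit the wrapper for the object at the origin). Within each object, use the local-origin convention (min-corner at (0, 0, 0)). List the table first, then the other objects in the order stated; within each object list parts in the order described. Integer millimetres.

translate([0, 0, 693]) cube([1631, 596, 25]);
translate([31, 31, 0]) cube([54, 54, 693]);
translate([1546, 31, 0]) cube([54, 54, 693]);
translate([31, 511, 0]) cube([54, 54, 693]);
translate([1546, 511, 0]) cube([54, 54, 693]);
translate([671, -472, 0]) {
  translate([0, 0, 410]) cube([289, 312, 28]);
  cube([34, 34, 410]);
  translate([255, 0, 0]) cube([34, 34, 410]);
  translate([0, 278, 0]) cube([34, 34, 410]);
  translate([255, 278, 0]) cube([34, 34, 410]);
}
translate([671, 756, 0]) {
  translate([0, 0, 410]) cube([289, 312, 28]);
  cube([34, 34, 410]);
  translate([255, 0, 0]) cube([34, 34, 410]);
  translate([0, 278, 0]) cube([34, 34, 410]);
  translate([255, 278, 0]) cube([34, 34, 410]);
}
translate([-449, 142, 0]) {
  translate([0, 0, 410]) cube([289, 312, 28]);
  cube([34, 34, 410]);
  translate([255, 0, 0]) cube([34, 34, 410]);
  translate([0, 278, 0]) cube([34, 34, 410]);
  translate([255, 278, 0]) cube([34, 34, 410]);
}
translate([1791, 142, 0]) {
  translate([0, 0, 410]) cube([289, 312, 28]);
  cube([34, 34, 410]);
  translate([255, 0, 0]) cube([34, 34, 410]);
  translate([0, 278, 0]) cube([34, 34, 410]);
  translate([255, 278, 0]) cube([34, 34, 410]);
}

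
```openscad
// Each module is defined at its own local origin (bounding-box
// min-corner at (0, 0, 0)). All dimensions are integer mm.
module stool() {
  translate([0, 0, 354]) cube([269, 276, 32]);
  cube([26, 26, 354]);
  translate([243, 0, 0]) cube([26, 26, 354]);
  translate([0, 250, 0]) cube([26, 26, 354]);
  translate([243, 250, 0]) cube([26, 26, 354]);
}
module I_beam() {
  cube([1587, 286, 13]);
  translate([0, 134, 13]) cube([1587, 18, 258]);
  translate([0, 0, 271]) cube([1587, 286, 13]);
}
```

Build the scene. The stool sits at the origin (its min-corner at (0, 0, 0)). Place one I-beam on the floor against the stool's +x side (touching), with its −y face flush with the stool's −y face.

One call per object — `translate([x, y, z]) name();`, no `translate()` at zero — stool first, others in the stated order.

stool();
translate([269, 0, 0]) I_beam();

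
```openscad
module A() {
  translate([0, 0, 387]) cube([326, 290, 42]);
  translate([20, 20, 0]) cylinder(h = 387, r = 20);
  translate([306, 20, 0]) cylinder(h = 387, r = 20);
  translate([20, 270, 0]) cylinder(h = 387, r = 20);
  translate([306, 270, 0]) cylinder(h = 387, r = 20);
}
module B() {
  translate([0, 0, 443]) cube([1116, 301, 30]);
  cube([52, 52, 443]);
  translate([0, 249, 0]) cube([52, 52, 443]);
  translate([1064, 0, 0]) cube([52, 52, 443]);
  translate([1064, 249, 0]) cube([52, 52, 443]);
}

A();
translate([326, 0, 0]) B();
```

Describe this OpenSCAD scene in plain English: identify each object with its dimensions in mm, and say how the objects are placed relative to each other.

A is a simple wooden stool: a rectangular seat 326 mm (x) by 290 mm (y), 42 mm thick, top face at z = 429 mm, on four round legs, each 40 mm in diameter. The legs rest on z = 0, each leg's axis is inset half a diameter from the nearest pair of seat edges (so the leg's bounding box is flush with the corner).

B is a long wooden bench with a 1116 mm (x) × 301 mm (y) seat, 30 mm thick, its top surface 473 mm above the floor. Four 52 mm square legs at the seat corners, flush with the edges, run from z = 0 to the seat underside.

The bench is against the stool's +x side, with their −y faces flush.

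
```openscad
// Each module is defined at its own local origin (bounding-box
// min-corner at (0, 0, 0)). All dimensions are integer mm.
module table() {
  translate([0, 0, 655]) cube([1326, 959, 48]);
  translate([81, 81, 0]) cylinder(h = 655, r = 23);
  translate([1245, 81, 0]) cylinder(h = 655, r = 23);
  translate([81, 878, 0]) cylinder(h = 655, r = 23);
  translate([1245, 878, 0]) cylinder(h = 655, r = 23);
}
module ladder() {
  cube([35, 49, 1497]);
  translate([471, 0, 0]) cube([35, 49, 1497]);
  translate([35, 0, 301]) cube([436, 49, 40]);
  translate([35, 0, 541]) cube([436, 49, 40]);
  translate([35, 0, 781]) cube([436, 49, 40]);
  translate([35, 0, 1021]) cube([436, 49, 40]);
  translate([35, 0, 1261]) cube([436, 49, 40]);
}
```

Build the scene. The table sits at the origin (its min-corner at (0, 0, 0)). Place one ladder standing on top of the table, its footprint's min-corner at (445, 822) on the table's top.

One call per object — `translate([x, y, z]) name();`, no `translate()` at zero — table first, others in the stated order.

table();
translate([445, 822, 703]) ladder();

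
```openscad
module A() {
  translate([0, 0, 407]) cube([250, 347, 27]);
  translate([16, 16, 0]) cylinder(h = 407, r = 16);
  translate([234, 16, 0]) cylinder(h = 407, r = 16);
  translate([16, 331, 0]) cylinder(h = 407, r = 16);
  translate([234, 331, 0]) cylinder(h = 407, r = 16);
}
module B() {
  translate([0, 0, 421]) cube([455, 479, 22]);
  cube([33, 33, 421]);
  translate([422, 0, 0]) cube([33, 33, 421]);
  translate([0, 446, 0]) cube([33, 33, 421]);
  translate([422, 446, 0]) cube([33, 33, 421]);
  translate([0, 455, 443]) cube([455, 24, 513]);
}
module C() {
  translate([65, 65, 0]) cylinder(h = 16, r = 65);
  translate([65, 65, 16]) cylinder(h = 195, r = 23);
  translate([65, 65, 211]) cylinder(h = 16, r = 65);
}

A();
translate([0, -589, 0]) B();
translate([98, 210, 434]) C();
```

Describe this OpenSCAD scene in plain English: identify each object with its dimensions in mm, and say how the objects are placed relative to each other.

A is a four-legged stool. The seat is 250×347 mm, 27 mm thick, top at z = 434 mm. It stands on four round legs, each 32 mm in diameter, from z = 0 to the seat underside, each leg's axis is inset half a diameter from the nearest pair of seat edges (so the leg's bounding box is flush with the corner).

B is a chair. The seat is a 455×479×22 mm slab with its top at z = 443 mm, on four 33×33 mm corner legs (flush with the seat edges, standing on z = 0). A flat backrest 24 mm thick, 513 mm tall, spans the full seat width and rises from the seat top along its +y edge, rear face flush with the rear of the seat.

C is a spool: two coaxial disc flanges of radius 65 mm and thickness 16 mm, joined by a core cylinder of radius 23 mm and height 195 mm. The lower flange rests on z = 0 and the three cylinders share a vertical axis.

The chair is on the floor beside the stool on its −y side. The spool is on top of the stool.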